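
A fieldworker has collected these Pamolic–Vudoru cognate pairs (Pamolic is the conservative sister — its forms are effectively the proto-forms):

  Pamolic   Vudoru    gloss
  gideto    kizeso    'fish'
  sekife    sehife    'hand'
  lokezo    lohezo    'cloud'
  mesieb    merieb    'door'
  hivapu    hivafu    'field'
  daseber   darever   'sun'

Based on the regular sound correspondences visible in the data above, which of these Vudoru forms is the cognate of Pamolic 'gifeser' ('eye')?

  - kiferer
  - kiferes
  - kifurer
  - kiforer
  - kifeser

gideto ~ kizeso — Pamolic g corresponds to Vudoru k word-initially before a front vowel.
daseber ~ darever — Pamolic s corresponds to Vudoru r between vowels (before a front vowel).
Applying these to Pamolic 'gifeser':
  gifeser → kifeser   (g→k word-initially before a front vowel)
  kifeser → kiferer   (s→r between vowels (before a front vowel))
So the Vudoru cognate is 'kiferer'.

kiferer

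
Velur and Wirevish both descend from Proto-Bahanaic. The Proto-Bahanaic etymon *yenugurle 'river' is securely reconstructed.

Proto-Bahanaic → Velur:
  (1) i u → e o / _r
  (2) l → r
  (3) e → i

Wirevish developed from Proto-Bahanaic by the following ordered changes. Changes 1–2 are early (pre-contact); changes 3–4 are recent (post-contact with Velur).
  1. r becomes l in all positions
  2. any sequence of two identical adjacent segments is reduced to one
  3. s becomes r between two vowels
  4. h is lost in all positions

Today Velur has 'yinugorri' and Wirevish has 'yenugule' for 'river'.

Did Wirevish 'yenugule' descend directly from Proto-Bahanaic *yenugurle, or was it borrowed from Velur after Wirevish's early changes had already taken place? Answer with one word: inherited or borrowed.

inherited

If inherited, *yenugurle would pass through all of Wirevish's changes:
Wirevish: *yenugurle
  yenugurle → yenugulle   [unconditioned shift]
  yenugulle → yenugule   [degemination]
  yenugule (rule 3 does not apply)
  yenugule (rule 4 does not apply)
  giving Wirevish yenugule.
If borrowed from Velur 'yinugorri' after the early changes, it would undergo only the recent ones:
  rule 3 (rhotacism): no change (yinugorri)
  rule 4 (h-loss): no change (yinugorri)
  ⇒ as a loan: yinugorri
Wirevish 'yenugule' matches the inherited outcome exactly, so it is an inherited cognate, not a loan.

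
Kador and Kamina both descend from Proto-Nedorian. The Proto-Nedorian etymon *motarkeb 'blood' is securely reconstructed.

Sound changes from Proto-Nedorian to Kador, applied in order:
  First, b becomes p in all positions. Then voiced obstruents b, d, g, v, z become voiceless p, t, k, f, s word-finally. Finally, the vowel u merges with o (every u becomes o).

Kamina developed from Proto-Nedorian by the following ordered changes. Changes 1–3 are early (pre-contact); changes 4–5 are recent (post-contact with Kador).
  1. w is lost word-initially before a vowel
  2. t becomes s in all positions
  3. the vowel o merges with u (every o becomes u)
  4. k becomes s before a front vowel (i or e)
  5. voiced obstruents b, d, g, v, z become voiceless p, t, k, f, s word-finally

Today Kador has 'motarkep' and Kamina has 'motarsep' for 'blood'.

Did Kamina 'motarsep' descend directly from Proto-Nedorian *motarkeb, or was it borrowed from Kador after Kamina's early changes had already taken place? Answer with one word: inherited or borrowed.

If inherited, *motarkeb would pass through all of Kamina's changes:
Kamina: *motarkeb
  motarkeb (rule 1 does not apply)
  motarkeb → mosarkeb   [unconditioned shift]
  mosarkeb → musarkeb   [vowel merger]
  musarkeb → musarseb   [palatalisation]
  musarseb → musarsep   [final devoicing]
  giving Kamina musarsep.
If borrowed from Kador 'motarkep' after the early changes, it would undergo only the recent ones:
  rule 4 (palatalisation): motarkep → motarsep
  rule 5 (final devoicing): no change (motarsep)
  ⇒ as a loan: motarsep
Kamina 'motarsep' matches the loan outcome 'motarsep', not the inherited 'musarsep' — it skipped the early Kamina changes, so it was borrowed from Kador.

borrowed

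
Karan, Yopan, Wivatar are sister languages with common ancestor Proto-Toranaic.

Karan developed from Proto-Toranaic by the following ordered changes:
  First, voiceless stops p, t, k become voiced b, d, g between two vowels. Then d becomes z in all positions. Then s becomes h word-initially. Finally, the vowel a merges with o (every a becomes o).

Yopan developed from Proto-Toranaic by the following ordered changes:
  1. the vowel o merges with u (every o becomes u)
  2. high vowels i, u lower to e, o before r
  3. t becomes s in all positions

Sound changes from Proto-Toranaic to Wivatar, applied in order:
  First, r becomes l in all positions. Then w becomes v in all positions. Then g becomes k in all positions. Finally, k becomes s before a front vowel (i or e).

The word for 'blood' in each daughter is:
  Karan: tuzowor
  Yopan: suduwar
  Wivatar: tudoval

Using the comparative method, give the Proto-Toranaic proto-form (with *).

Position 5: Karan has w, Yopan has w, Wivatar has v. Karan preserves w here (none of its changes turn any other segment into w), so the proto-segment is *w.
Position 4: Karan has o, Yopan has u, Wivatar has o. Wivatar preserves o here (none of its changes turn any other segment into o), so the proto-segment is *o.
Position 3: Karan has z, Yopan has d, Wivatar has d. Yopan preserves d here (none of its changes turn any other segment into d), so the proto-segment is *d.
This points to *tudowar. Verify forward in each daughter:
Karan: *tudowar
  tudowar (rule 1 does not apply)
  tudowar → tuzowar   [unconditioned shift]
  tuzowar (rule 3 does not apply)
  tuzowar → tuzowor   [vowel merger]
  giving Karan tuzowor.
Yopan: start from *tudowar.
  rule 1 (vowel merger): tudowar → tuduwar
  rule 2: no change — tuduwar
  rule 3 (unconditioned shift): tuduwar → suduwar
  ⇒ Yopan suduwar
Wivatar: start from *tudowar.
  rule 1 (unconditioned shift): tudowar → tudowal
  rule 2 (unconditioned shift): tudowal → tudoval
  rule 3: no change — tudoval
  rule 4: no change — tudoval
  ⇒ Wivatar tudoval
*tudowar is the unique common source.

*tudowar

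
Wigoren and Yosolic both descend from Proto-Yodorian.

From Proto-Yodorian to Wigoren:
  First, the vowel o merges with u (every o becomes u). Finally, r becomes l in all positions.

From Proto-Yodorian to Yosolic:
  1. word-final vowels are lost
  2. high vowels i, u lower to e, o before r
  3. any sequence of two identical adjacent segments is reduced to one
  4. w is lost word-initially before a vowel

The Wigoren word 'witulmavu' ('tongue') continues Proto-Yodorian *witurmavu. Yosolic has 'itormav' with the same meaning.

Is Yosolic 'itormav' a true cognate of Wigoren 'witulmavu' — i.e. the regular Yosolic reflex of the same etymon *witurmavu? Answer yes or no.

Derive the expected Yosolic reflex of *witurmavu:
Yosolic: *witurmavu > witurmav > witormav > itormav  (by apocope, pre-rhotic lowering, glide loss)
Yosolic 'itormav' matches the regular reflex exactly, so the pair is cognate.

yes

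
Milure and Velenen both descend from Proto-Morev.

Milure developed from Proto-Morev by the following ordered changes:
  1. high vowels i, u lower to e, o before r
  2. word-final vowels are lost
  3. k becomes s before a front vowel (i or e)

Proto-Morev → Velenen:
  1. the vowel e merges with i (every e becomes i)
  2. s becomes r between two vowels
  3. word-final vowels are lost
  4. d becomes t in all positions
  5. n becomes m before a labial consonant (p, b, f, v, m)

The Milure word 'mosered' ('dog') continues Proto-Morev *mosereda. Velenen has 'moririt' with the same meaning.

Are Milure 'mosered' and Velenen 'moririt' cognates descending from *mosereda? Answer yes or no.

Derive the expected Velenen reflex of *mosereda:
Velenen: start from *mosereda.
  rule 1 (vowel merger): mosereda → mosirida
  rule 2 (rhotacism): mosirida → moririda
  rule 3 (apocope): moririda → moririd
  rule 4 (unconditioned shift): moririd → moririt
  rule 5: no change — moririt
  ⇒ Velenen moririt
Velenen 'moririt' matches the regular reflex exactly, so the pair is cognate.

yes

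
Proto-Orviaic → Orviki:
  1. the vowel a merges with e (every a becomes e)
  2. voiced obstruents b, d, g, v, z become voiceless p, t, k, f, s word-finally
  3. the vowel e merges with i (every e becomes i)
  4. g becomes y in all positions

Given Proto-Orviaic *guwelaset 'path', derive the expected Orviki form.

Orviki: start from *guwelaset.
  rule 1 (vowel merger): guwelaset → guweleset
  rule 2: no change — guweleset
  rule 3 (vowel merger): guweleset → guwilisit
  rule 4 (unconditioned shift): guwilisit → yuwilisit
  ⇒ Orviki yuwilisit

yuwilisit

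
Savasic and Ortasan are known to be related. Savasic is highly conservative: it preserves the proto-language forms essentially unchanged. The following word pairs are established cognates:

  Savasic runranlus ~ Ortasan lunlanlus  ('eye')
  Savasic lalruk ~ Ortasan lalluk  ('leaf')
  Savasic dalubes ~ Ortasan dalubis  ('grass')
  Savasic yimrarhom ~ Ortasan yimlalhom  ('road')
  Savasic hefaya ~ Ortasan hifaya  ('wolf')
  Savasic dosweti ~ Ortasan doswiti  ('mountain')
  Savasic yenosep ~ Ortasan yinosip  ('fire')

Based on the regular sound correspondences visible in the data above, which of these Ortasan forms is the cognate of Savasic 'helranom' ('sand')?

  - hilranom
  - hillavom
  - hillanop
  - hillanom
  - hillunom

hillanom

dalubes ~ dalubis, dosweti ~ doswiti — Savasic e corresponds to Ortasan i after a consonant, before a consonant other than r, m, n, p, b, f, v.
runranlus ~ lunlanlus, yimrarhom ~ yimlalhom — Savasic r corresponds to Ortasan l after a consonant, before a back vowel.
Applying these to Savasic 'helranom':
  helranom → hilranom   (e→i after a consonant, before a consonant other than r, m, n, p, b, f, v)
  hilranom → hillanom   (r→l after a consonant, before a back vowel)
So the Ortasan cognate is 'hillanom'.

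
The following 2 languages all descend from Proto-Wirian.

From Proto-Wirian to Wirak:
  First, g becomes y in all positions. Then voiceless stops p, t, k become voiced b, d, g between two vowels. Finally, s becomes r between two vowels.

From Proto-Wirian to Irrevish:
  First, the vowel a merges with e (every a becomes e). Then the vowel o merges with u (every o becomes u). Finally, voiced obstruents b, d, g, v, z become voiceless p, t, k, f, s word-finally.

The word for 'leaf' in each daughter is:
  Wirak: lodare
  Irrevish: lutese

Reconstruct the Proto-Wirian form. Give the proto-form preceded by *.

Position 4: Wirak has a, Irrevish has e. Wirak preserves a here (none of its changes turn any other segment into a), so the proto-segment is *a.
Position 2: Wirak has o, Irrevish has u. Wirak preserves o here (none of its changes turn any other segment into o), so the proto-segment is *o.
Position 5: Wirak has r, Irrevish has s. Taking the neighbouring segments as reconstructed: Wirak r could go back to *s or *r; Irrevish s can only go back to *s — the one source consistent with every daughter is *s.
Continuing position by position gives *lotase; check it forward:
Wirak: start from *lotase.
  rule 1: no change — lotase
  rule 2 (intervocalic voicing): lotase → lodase
  rule 3 (rhotacism): lodase → lodare
  ⇒ Wirak lodare
Irrevish: start from *lotase.
  rule 1 (vowel merger): lotase → lotese
  rule 2 (vowel merger): lotese → lutese
  rule 3: no change — lutese
  ⇒ Irrevish lutese
No other proto-form is consistent with every reflex, so the reconstruction is *lotase.

*lotase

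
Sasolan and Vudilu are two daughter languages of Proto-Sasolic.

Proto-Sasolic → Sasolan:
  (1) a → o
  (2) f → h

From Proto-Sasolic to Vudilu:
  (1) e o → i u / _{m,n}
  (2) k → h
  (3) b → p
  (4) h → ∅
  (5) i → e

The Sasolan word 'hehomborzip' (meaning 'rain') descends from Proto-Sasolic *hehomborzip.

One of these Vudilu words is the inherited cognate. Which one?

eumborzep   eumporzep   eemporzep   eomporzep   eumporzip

eumporzep

Vudilu: start from *hehomborzip.
  rule 1 (pre-nasal raising): hehomborzip → hehumborzip
  rule 2: no change — hehumborzip
  rule 3 (unconditioned shift): hehumborzip → hehumporzip
  rule 4 (h-loss): hehumporzip → eumporzip
  rule 5 (vowel merger): eumporzip → eumporzep
  ⇒ Vudilu eumporzep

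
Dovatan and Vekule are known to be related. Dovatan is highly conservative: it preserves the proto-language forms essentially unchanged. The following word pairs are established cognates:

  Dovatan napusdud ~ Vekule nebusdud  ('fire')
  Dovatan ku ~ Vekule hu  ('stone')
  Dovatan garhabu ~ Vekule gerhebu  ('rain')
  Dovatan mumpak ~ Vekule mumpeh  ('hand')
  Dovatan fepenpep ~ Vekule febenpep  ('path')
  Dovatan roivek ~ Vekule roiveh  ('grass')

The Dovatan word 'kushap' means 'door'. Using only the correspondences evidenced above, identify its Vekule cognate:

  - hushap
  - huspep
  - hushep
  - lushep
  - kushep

ku ~ hu — Dovatan k corresponds to Vekule h word-initially before a back vowel.
napusdud ~ nebusdud — Dovatan a corresponds to Vekule e after a consonant, before a labial obstruent.
Applying these to Dovatan 'kushap':
  kushap → hushap   (k→h word-initially before a back vowel)
  hushap → hushep   (a→e after a consonant, before a labial obstruent)
So the Vekule cognate is 'hushep'.

hushep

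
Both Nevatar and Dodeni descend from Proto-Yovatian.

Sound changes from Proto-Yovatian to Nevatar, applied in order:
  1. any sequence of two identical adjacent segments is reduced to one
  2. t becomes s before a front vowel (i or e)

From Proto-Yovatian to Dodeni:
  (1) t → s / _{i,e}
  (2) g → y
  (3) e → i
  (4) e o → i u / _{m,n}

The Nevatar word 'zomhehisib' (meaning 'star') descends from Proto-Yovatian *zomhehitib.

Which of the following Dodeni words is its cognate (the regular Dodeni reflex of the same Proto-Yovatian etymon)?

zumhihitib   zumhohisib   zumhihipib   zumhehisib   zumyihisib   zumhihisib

Dodeni: *zomhehitib
  zomhehitib → zomhehisib   [palatalisation]
  zomhehisib (rule 2 does not apply)
  zomhehisib → zomhihisib   [vowel merger]
  zomhihisib → zumhihisib   [pre-nasal raising]
  giving Dodeni zumhihisib.

zumhihisib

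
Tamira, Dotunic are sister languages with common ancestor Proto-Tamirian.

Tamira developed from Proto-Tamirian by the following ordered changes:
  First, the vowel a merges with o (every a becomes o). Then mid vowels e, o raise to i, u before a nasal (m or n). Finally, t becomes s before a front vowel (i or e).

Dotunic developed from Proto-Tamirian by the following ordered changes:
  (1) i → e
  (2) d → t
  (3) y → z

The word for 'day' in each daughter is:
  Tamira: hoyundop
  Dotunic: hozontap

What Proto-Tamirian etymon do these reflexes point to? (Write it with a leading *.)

*hoyondap

Position 3: Tamira has y, Dotunic has z. Tamira preserves y here (none of its changes turn any other segment into y), so the proto-segment is *y.
Position 4: Tamira has u, Dotunic has o. Dotunic preserves o here (none of its changes turn any other segment into o), so the proto-segment is *o.
Position 7: Tamira has o, Dotunic has a. Dotunic preserves a here (none of its changes turn any other segment into a), so the proto-segment is *a.
Verify the candidate proto-form against each daughter:
Tamira: *hoyondap
  hoyondap → hoyondop   [vowel merger]
  hoyondop → hoyundop   [pre-nasal raising]
  hoyundop (rule 3 does not apply)
  giving Tamira hoyundop.
Dotunic: start from *hoyondap.
  rule 1: no change — hoyondap
  rule 2 (unconditioned shift): hoyondap → hoyontap
  rule 3 (unconditioned shift): hoyontap → hozontap
  ⇒ Dotunic hozontap
*hoyondap is the unique common source.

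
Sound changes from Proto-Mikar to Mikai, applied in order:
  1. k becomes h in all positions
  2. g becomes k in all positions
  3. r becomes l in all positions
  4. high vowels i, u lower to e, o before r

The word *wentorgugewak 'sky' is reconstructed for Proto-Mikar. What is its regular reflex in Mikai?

Mikai: start from *wentorgugewak.
  rule 1 (unconditioned shift): wentorgugewak → wentorgugewah
  rule 2 (unconditioned shift): wentorgugewah → wentorkukewah
  rule 3 (unconditioned shift): wentorkukewah → wentolkukewah
  rule 4: no change — wentolkukewah
  ⇒ Mikai wentolkukewah

wentolkukewah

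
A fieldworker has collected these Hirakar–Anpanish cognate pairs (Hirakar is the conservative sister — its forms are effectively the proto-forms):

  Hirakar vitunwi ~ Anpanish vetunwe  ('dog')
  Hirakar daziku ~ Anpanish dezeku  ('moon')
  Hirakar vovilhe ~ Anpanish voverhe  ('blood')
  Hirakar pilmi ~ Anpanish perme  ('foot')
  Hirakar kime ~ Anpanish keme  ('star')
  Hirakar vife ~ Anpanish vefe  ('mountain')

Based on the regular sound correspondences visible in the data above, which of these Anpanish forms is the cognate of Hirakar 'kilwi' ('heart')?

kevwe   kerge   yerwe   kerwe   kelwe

kerwe

vitunwi ~ vetunwe, daziku ~ dezeku — Hirakar i corresponds to Anpanish e after a consonant, before a consonant other than r, m, n, p, b, f, v.
vovilhe ~ voverhe — Hirakar l corresponds to Anpanish r after a vowel, before a consonant other than r, m, n, p, b, f, v.
vitunwi ~ vetunwe, pilmi ~ perme — Hirakar i corresponds to Anpanish e word-finally.
Applying these to Hirakar 'kilwi':
  kilwi → kelwi   (i→e after a consonant, before a consonant other than r, m, n, p, b, f, v)
  kelwi → kerwi   (l→r after a vowel, before a consonant other than r, m, n, p, b, f, v)
  kerwi → kerwe   (i→e word-finally)
So the Anpanish cognate is 'kerwe'.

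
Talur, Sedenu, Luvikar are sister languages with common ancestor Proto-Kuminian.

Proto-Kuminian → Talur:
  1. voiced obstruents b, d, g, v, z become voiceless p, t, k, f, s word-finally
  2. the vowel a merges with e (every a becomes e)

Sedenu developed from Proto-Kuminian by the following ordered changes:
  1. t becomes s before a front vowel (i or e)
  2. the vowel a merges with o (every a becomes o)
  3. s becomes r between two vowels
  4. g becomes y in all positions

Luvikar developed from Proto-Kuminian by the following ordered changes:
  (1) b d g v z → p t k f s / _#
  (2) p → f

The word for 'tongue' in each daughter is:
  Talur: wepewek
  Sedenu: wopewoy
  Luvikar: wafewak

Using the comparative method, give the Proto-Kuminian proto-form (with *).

Position 7: Talur has k, Sedenu has y, Luvikar has k. Taking the neighbouring segments as reconstructed: Talur k could go back to *k or *g; Sedenu y could go back to *g or *y; Luvikar k could go back to *k or *g — the one source consistent with every daughter is *g.
Position 2: Talur has e, Sedenu has o, Luvikar has a. Luvikar preserves a here (none of its changes turn any other segment into a), so the proto-segment is *a.
Position 3: Talur has p, Sedenu has p, Luvikar has f. Sedenu preserves p here (none of its changes turn any other segment into p), so the proto-segment is *p.
Continuing position by position gives *wapewag; check it forward:
Talur: *wapewag > wapewak > wepewek  (by final devoicing, vowel merger)
Sedenu: start from *wapewag.
  rule 1: no change — wapewag
  rule 2 (vowel merger): wapewag → wopewog
  rule 3: no change — wopewog
  rule 4 (unconditioned shift): wopewog → wopewoy
  ⇒ Sedenu wopewoy
Luvikar: start from *wapewag.
  rule 1 (final devoicing): wapewag → wapewak
  rule 2 (unconditioned shift): wapewak → wafewak
  ⇒ Luvikar wafewak
Only *wapewag yields all of Talur wepewek, Sedenu wopewoy, Luvikar wafewak.

*wapewag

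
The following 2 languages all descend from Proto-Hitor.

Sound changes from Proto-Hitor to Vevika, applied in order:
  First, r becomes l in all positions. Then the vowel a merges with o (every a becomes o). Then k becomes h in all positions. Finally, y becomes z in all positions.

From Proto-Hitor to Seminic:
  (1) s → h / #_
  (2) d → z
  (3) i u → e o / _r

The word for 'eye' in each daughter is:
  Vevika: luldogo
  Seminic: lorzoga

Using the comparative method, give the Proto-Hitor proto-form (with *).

*lurdoga

Position 2: Vevika has u, Seminic has o. Vevika preserves u here (none of its changes turn any other segment into u), so the proto-segment is *u.
Position 4: Vevika has d, Seminic has z. Vevika preserves d here (none of its changes turn any other segment into d), so the proto-segment is *d.
Position 7: Vevika has o, Seminic has a. Seminic preserves a here (none of its changes turn any other segment into a), so the proto-segment is *a.
Verify the candidate proto-form against each daughter:
Vevika: start from *lurdoga.
  rule 1 (unconditioned shift): lurdoga → luldoga
  rule 2 (vowel merger): luldoga → luldogo
  rule 3: no change — luldogo
  rule 4: no change — luldogo
  ⇒ Vevika luldogo
Seminic: start from *lurdoga.
  rule 1: no change — lurdoga
  rule 2 (unconditioned shift): lurdoga → lurzoga
  rule 3 (pre-rhotic lowering): lurzoga → lorzoga
  ⇒ Seminic lorzoga
No other proto-form is consistent with every reflex, so the reconstruction is *lurdoga.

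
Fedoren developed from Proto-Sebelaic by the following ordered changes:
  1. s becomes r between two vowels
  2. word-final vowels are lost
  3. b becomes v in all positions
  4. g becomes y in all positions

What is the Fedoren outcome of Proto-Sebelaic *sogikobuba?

soyikovuv

Fedoren: *sogikobuba
  sogikobuba (rule 1 does not apply)
  sogikobuba → sogikobub   [apocope]
  sogikobub → sogikovuv   [unconditioned shift]
  sogikovuv → soyikovuv   [unconditioned shift]
  giving Fedoren soyikovuv.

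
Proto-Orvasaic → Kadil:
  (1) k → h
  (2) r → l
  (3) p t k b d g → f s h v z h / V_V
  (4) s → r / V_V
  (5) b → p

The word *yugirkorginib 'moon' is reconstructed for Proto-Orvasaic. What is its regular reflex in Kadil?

Kadil: *yugirkorginib > yugirhorginib > yugilholginib > yuhilholginib > yuhilholginip  (by unconditioned shift, unconditioned shift, intervocalic lenition, unconditioned shift)

yuhilholginip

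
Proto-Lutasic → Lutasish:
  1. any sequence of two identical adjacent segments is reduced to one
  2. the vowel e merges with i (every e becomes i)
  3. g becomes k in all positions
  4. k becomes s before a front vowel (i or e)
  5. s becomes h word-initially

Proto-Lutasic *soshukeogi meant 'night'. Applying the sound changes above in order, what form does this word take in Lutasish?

Lutasish: *soshukeogi > soshukiogi > soshukioki > soshusiosi > hoshusiosi  (by vowel merger, unconditioned shift, palatalisation, debuccalisation)

hoshusiosi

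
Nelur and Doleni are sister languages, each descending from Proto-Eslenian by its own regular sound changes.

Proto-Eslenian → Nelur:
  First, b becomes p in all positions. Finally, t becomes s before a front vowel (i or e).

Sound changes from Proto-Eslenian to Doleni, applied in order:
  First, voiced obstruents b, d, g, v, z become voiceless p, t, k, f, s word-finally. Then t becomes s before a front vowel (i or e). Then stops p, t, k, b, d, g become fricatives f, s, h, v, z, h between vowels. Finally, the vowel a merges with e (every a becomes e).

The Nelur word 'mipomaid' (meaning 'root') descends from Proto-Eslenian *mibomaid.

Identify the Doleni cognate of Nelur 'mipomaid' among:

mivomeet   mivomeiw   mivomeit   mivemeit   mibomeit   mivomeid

Doleni: *mibomaid > mibomait > mivomait > mivomeit  (by final devoicing, intervocalic lenition, vowel merger)
Among the options, 'mivomeit' alone shows every Doleni change applied in order.

mivomeit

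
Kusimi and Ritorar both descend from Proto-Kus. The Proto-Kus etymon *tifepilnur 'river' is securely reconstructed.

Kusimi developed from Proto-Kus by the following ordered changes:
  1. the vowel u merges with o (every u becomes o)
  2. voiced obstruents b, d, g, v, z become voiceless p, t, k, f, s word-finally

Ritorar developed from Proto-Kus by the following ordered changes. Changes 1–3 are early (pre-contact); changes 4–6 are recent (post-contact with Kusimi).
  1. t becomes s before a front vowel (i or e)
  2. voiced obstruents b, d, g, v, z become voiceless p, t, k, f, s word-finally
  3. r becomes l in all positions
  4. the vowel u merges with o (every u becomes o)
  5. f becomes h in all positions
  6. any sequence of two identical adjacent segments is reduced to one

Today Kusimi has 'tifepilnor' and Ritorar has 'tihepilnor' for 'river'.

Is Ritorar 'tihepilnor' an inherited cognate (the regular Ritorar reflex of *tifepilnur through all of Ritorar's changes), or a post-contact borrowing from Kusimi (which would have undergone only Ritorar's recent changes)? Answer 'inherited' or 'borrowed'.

borrowed

If inherited, *tifepilnur would pass through all of Ritorar's changes:
Ritorar: *tifepilnur > sifepilnur > sifepilnul > sifepilnol > sihepilnol  (by palatalisation, unconditioned shift, vowel merger, unconditioned shift)
If borrowed from Kusimi 'tifepilnor' after the early changes, it would undergo only the recent ones:
  rule 4 (vowel merger): no change (tifepilnor)
  rule 5 (unconditioned shift): tifepilnor → tihepilnor
  rule 6 (degemination): no change (tihepilnor)
  ⇒ as a loan: tihepilnor
Ritorar 'tihepilnor' matches the loan outcome 'tihepilnor', not the inherited 'sihepilnol' — it skipped the early Ritorar changes, so it was borrowed from Kusimi.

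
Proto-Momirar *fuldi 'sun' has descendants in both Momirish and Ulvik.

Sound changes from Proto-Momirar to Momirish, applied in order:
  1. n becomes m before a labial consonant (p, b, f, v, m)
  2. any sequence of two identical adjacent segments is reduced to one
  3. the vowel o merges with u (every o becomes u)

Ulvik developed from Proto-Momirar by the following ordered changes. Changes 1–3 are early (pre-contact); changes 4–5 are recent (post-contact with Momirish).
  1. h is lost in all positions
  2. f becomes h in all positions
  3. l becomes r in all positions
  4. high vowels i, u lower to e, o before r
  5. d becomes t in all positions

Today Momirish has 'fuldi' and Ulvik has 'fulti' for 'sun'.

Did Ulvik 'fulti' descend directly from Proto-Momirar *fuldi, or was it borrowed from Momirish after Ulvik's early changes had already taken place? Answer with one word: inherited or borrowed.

If inherited, *fuldi would pass through all of Ulvik's changes:
Ulvik: *fuldi
  fuldi (rule 1 does not apply)
  fuldi → huldi   [unconditioned shift]
  huldi → hurdi   [unconditioned shift]
  hurdi → hordi   [pre-rhotic lowering]
  hordi → horti   [unconditioned shift]
  giving Ulvik horti.
If borrowed from Momirish 'fuldi' after the early changes, it would undergo only the recent ones:
  rule 4 (pre-rhotic lowering): no change (fuldi)
  rule 5 (unconditioned shift): fuldi → fulti
  ⇒ as a loan: fulti
Ulvik 'fulti' matches the loan outcome 'fulti', not the inherited 'horti' — it skipped the early Ulvik changes, so it was borrowed from Momirish.

borrowed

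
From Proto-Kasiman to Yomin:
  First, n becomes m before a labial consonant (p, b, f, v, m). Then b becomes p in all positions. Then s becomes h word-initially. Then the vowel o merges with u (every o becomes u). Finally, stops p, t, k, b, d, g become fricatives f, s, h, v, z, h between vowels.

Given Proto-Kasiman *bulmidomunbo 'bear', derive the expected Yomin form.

Yomin: *bulmidomunbo
  bulmidomunbo → bulmidomumbo   [nasal place assimilation]
  bulmidomumbo → pulmidomumpo   [unconditioned shift]
  pulmidomumpo (rule 3 does not apply)
  pulmidomumpo → pulmidumumpu   [vowel merger]
  pulmidumumpu → pulmizumumpu   [intervocalic lenition]
  giving Yomin pulmizumumpu.

pulmizumumpu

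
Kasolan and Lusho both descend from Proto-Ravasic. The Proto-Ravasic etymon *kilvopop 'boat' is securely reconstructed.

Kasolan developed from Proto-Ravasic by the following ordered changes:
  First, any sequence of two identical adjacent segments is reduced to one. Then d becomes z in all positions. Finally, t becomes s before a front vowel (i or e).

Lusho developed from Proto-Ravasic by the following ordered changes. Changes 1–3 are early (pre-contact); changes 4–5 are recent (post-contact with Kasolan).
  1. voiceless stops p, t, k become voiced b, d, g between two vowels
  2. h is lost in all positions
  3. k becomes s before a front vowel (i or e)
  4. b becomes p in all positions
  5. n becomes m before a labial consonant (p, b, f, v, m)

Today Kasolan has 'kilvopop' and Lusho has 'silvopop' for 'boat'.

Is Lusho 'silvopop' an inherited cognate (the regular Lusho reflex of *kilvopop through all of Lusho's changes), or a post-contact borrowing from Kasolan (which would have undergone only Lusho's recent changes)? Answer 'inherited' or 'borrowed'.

inherited

If inherited, *kilvopop would pass through all of Lusho's changes:
Lusho: *kilvopop > kilvobop > silvobop > silvopop  (by intervocalic voicing, palatalisation, unconditioned shift)
If borrowed from Kasolan 'kilvopop' after the early changes, it would undergo only the recent ones:
  rule 4 (unconditioned shift): no change (kilvopop)
  rule 5 (nasal place assimilation): no change (kilvopop)
  ⇒ as a loan: kilvopop
Lusho 'silvopop' matches the inherited outcome exactly, so it is an inherited cognate, not a loan.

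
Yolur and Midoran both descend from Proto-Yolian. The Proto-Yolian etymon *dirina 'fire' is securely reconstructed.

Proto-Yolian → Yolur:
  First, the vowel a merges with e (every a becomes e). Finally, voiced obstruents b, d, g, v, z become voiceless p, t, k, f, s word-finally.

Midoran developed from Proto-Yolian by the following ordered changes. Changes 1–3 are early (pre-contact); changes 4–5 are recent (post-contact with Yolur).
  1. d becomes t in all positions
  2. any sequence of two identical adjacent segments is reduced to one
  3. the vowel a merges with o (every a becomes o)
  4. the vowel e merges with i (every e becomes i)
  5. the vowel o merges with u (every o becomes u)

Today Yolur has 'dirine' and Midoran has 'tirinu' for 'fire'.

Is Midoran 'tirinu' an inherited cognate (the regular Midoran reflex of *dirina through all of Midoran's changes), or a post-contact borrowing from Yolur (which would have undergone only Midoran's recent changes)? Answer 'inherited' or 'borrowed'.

If inherited, *dirina would pass through all of Midoran's changes:
Midoran: *dirina > tirina > tirino > tirinu  (by unconditioned shift, vowel merger, vowel merger)
If borrowed from Yolur 'dirine' after the early changes, it would undergo only the recent ones:
  rule 4 (vowel merger): dirine → dirini
  rule 5 (vowel merger): no change (dirini)
  ⇒ as a loan: dirini
Midoran 'tirinu' matches the inherited outcome exactly, so it is an inherited cognate, not a loan.

inherited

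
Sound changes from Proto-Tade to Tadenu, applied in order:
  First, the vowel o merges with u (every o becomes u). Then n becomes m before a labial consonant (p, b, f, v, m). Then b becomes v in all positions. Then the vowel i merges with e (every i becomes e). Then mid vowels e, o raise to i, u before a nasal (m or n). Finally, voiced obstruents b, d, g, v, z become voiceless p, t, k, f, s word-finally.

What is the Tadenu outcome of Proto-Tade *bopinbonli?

Tadenu: *bopinbonli
  bopinbonli → bupinbunli   [vowel merger]
  bupinbunli → bupimbunli   [nasal place assimilation]
  bupimbunli → vupimvunli   [unconditioned shift]
  vupimvunli → vupemvunle   [vowel merger]
  vupemvunle → vupimvunle   [pre-nasal raising]
  vupimvunle (rule 6 does not apply)
  giving Tadenu vupimvunle.

vupimvunle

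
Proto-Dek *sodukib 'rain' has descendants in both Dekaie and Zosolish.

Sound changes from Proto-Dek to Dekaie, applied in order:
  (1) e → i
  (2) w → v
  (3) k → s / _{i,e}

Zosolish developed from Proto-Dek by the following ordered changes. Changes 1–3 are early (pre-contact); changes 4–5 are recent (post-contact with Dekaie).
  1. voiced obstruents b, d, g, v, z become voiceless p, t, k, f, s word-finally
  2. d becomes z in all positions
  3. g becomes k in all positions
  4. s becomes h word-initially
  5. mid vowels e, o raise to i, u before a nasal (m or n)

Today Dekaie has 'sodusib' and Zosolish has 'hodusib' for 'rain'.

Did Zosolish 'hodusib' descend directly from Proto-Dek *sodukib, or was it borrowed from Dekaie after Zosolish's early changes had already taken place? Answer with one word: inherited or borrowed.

borrowed

If inherited, *sodukib would pass through all of Zosolish's changes:
Zosolish: start from *sodukib.
  rule 1 (final devoicing): sodukib → sodukip
  rule 2 (unconditioned shift): sodukip → sozukip
  rule 3: no change — sozukip
  rule 4 (debuccalisation): sozukip → hozukip
  rule 5: no change — hozukip
  ⇒ Zosolish hozukip
If borrowed from Dekaie 'sodusib' after the early changes, it would undergo only the recent ones:
  rule 4 (debuccalisation): sodusib → hodusib
  rule 5 (pre-nasal raising): no change (hodusib)
  ⇒ as a loan: hodusib
Zosolish 'hodusib' matches the loan outcome 'hodusib', not the inherited 'hozukip' — it skipped the early Zosolish changes, so it was borrowed from Dekaie.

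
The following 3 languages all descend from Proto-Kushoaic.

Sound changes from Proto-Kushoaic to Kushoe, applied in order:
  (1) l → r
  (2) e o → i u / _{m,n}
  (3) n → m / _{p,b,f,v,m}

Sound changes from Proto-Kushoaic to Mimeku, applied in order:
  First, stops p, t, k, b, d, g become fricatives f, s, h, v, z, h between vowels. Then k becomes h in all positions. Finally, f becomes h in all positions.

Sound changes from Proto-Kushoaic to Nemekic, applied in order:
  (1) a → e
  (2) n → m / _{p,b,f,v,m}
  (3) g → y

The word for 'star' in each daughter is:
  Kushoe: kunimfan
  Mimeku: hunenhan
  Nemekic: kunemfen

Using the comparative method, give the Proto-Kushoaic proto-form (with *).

Position 1: Kushoe has k, Mimeku has h, Nemekic has k. Kushoe preserves k here (none of its changes turn any other segment into k), so the proto-segment is *k.
Position 6: Kushoe has f, Mimeku has h, Nemekic has f. Kushoe preserves f here (none of its changes turn any other segment into f), so the proto-segment is *f.
Position 4: Kushoe has i, Mimeku has e, Nemekic has e. Mimeku preserves e here (none of its changes turn any other segment into e), so the proto-segment is *e.
Verify the candidate proto-form against each daughter:
Kushoe: start from *kunenfan.
  rule 1: no change — kunenfan
  rule 2 (pre-nasal raising): kunenfan → kuninfan
  rule 3 (nasal place assimilation): kuninfan → kunimfan
  ⇒ Kushoe kunimfan
Mimeku: *kunenfan > hunenfan > hunenhan  (by unconditioned shift, unconditioned shift)
Nemekic: start from *kunenfan.
  rule 1 (vowel merger): kunenfan → kunenfen
  rule 2 (nasal place assimilation): kunenfen → kunemfen
  rule 3: no change — kunemfen
  ⇒ Nemekic kunemfen
Only *kunenfan yields all of Kushoe kunimfan, Mimeku hunenhan, Nemekic kunemfen.

*kunenfan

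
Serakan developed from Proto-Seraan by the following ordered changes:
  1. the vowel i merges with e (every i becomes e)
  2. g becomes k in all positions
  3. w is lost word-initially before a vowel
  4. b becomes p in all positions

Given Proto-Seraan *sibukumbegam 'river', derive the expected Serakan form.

sepukumpekam

Serakan: start from *sibukumbegam.
  rule 1 (vowel merger): sibukumbegam → sebukumbegam
  rule 2 (unconditioned shift): sebukumbegam → sebukumbekam
  rule 3: no change — sebukumbekam
  rule 4 (unconditioned shift): sebukumbekam → sepukumpekam
  ⇒ Serakan sepukumpekam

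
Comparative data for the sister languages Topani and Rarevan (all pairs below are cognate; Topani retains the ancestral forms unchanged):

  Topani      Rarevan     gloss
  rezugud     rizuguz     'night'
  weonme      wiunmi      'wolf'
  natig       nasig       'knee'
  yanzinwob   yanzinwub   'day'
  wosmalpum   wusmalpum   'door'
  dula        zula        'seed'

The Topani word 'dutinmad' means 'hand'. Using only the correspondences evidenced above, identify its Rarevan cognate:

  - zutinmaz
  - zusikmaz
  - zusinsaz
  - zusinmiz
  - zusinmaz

zusinmaz

dula ~ zula — Topani d corresponds to Rarevan z word-initially before a back vowel.
natig ~ nasig — Topani t corresponds to Rarevan s between vowels (before a front vowel).
rezugud ~ rizuguz — Topani d corresponds to Rarevan z word-finally.
Applying these to Topani 'dutinmad':
  dutinmad → zutinmad   (d→z word-initially before a back vowel)
  zutinmad → zusinmad   (t→s between vowels (before a front vowel))
  zusinmad → zusinmaz   (d→z word-finally)
So the Rarevan cognate is 'zusinmaz'.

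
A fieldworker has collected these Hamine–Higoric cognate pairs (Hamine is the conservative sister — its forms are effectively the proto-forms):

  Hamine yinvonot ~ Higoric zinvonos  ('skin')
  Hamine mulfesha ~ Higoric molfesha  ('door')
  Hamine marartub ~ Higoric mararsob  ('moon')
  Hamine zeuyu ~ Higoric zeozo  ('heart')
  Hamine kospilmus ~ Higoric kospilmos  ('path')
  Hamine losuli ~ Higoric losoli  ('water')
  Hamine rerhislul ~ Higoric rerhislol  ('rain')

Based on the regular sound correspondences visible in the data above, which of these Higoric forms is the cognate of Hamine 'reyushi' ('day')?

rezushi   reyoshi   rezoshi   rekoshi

zeuyu ~ zeozo — Hamine y corresponds to Higoric z between vowels (before a back vowel).
mulfesha ~ molfesha, kospilmus ~ kospilmos — Hamine u corresponds to Higoric o after a consonant, before a consonant other than r, m, n, p, b, f, v.
Applying these to Hamine 'reyushi':
  reyushi → rezushi   (y→z between vowels (before a back vowel))
  rezushi → rezoshi   (u→o after a consonant, before a consonant other than r, m, n, p, b, f, v)
So the Higoric cognate is 'rezoshi'.

rezoshi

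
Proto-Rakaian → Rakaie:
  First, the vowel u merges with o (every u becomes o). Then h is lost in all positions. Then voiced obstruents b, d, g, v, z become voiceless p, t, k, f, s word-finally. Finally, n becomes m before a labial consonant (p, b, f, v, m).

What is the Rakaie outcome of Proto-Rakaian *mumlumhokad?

Rakaie: *mumlumhokad
  mumlumhokad → momlomhokad   [vowel merger]
  momlomhokad → momlomokad   [h-loss]
  momlomokad → momlomokat   [final devoicing]
  momlomokat (rule 4 does not apply)
  giving Rakaie momlomokat.

momlomokat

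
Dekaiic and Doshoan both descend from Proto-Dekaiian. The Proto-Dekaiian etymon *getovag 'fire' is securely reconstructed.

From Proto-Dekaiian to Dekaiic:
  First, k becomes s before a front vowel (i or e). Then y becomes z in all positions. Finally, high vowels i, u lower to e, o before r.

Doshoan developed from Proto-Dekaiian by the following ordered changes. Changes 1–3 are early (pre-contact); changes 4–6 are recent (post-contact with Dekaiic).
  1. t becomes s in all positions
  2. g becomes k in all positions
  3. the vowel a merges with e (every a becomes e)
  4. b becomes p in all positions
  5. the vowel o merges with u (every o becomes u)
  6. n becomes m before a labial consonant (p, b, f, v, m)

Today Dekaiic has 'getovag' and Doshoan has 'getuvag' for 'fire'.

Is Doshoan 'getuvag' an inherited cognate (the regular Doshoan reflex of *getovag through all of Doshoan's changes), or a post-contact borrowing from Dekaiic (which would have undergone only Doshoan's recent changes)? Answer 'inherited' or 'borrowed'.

If inherited, *getovag would pass through all of Doshoan's changes:
Doshoan: start from *getovag.
  rule 1 (unconditioned shift): getovag → gesovag
  rule 2 (unconditioned shift): gesovag → kesovak
  rule 3 (vowel merger): kesovak → kesovek
  rule 4: no change — kesovek
  rule 5 (vowel merger): kesovek → kesuvek
  rule 6: no change — kesuvek
  ⇒ Doshoan kesuvek
If borrowed from Dekaiic 'getovag' after the early changes, it would undergo only the recent ones:
  rule 4 (unconditioned shift): no change (getovag)
  rule 5 (vowel merger): getovag → getuvag
  rule 6 (nasal place assimilation): no change (getuvag)
  ⇒ as a loan: getuvag
Doshoan 'getuvag' matches the loan outcome 'getuvag', not the inherited 'kesuvek' — it skipped the early Doshoan changes, so it was borrowed from Dekaiic.

borrowed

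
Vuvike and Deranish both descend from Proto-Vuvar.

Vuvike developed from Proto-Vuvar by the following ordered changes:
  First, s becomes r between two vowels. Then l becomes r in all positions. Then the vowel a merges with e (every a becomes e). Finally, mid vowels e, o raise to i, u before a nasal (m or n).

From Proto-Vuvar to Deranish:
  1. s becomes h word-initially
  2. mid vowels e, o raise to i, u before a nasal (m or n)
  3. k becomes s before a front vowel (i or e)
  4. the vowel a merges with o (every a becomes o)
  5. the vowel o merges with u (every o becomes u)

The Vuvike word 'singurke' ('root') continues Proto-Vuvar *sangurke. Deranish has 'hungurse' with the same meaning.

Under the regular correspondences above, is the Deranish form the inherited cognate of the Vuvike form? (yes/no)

yes

Derive the expected Deranish reflex of *sangurke:
Deranish: start from *sangurke.
  rule 1 (debuccalisation): sangurke → hangurke
  rule 2: no change — hangurke
  rule 3 (palatalisation): hangurke → hangurse
  rule 4 (vowel merger): hangurse → hongurse
  rule 5 (vowel merger): hongurse → hungurse
  ⇒ Deranish hungurse
Deranish 'hungurse' matches the regular reflex exactly, so the pair is cognate.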